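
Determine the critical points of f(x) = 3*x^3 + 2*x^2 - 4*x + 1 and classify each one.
f'(x) = 9*x^2 + 4*x - 4

Solve f'(x) = 0:
  9*x^2 + 4*x - 4 = 0 has no rational roots; quadratic formula: x = (-4 ± √160)/18.
  ⇒ x = -2*sqrt(10)/9 - 2/9 ≈ -0.9250, -2/9 + 2*sqrt(10)/9 ≈ 0.4805

f''(x) = 18*x + 4
Second-derivative test at each critical point:
  f''(-0.9250) = -12.6491 < 0 → local maximum
  f''(0.4805) = 12.6491 > 0 → local minimum

Critical points: x = -2*sqrt(10)/9 - 2/9 ≈ -0.9250 (local maximum); x = -2/9 + 2*sqrt(10)/9 ≈ 0.4805 (local minimum)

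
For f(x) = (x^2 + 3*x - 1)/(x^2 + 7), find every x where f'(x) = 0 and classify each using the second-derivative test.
f'(x) = (-3*x^2 + 16*x + 21)/(x^4 + 14*x^2 + 49)

Solve f'(x) = 0:
  f'(x) = -(3*x^2 - 16*x - 21)/(x^2 + 7)^2; the denominator is positive wherever f is defined, so f'(x) = 0 ⇔ -3*x^2 + 16*x + 21 = 0.
  3*x^2 - 16*x - 21 = 0 has no rational roots; quadratic formula: x = (16 ± √508)/6.
  ⇒ x = 8/3 - sqrt(127)/3 ≈ -1.0898, 8/3 + sqrt(127)/3 ≈ 6.4231

f''(x) = 2*(3*x^3 - 24*x^2 - 63*x + 56)/(x^6 + 21*x^4 + 147*x^2 + 343)
Second-derivative test at each critical point:
  f''(-1.0898) = 0.3362 > 0 → local minimum
  f''(6.4231) = -0.0097 < 0 → local maximum

Critical points: x = 8/3 - sqrt(127)/3 ≈ -1.0898 (local minimum); x = 8/3 + sqrt(127)/3 ≈ 6.4231 (local maximum)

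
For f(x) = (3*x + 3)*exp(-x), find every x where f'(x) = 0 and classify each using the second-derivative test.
f'(x) = -3*x*exp(-x)

Solve f'(x) = 0:
  f'(x) = (-3*x)·exp(-x) and exp(-x) > 0 for every x, so f'(x) = 0 ⇔ -3*x = 0.
  -3*x = 0.
  ⇒ x = 0

f''(x) = 3*(x - 1)*exp(-x)
Second-derivative test at each critical point:
  f''(0) = -3 < 0 → local maximum

Critical points: x = 0 (local maximum)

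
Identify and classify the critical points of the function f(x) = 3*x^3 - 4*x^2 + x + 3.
f'(x) = 9*x^2 - 8*x + 1

Solve f'(x) = 0:
  9*x^2 - 8*x + 1 = 0 has no rational roots; quadratic formula: x = (8 ± √28)/18.
  ⇒ x = 4/9 - sqrt(7)/9 ≈ 0.1505, sqrt(7)/9 + 4/9 ≈ 0.7384

f''(x) = 18*x - 8
Second-derivative test at each critical point:
  f''(0.1505) = -5.2915 < 0 → local maximum
  f''(0.7384) = 5.2915 > 0 → local minimum

Critical points: x = 4/9 - sqrt(7)/9 ≈ 0.1505 (local maximum); x = sqrt(7)/9 + 4/9 ≈ 0.7384 (local minimum)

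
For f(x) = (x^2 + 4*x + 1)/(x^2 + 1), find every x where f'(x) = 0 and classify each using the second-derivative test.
f'(x) = 4*(1 - x^2)/(x^4 + 2*x^2 + 1)

Solve f'(x) = 0:
  f'(x) = -4*(x - 1)*(x + 1)/(x^2 + 1)^2; the denominator is positive wherever f is defined, so f'(x) = 0 ⇔ 4 - 4*x^2 = 0.
  Factor: 4 - 4*x^2 = -4*(x - 1)*(x + 1) = 0.
  ⇒ x = -1, 1

f''(x) = 8*x*(x^2 - 3)/(x^6 + 3*x^4 + 3*x^2 + 1)
Second-derivative test at each critical point:
  f''(-1) = 2 > 0 → local minimum
  f''(1) = -2 < 0 → local maximum

Critical points: x = -1 (local minimum); x = 1 (local maximum)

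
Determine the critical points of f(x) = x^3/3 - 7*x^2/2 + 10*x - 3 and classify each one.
f'(x) = x^2 - 7*x + 10

Solve f'(x) = 0:
  Factor: x^2 - 7*x + 10 = (x - 5)*(x - 2) = 0.
  ⇒ x = 2, 5

f''(x) = 2*x - 7
Second-derivative test at each critical point:
  f''(2) = -3 < 0 → local maximum
  f''(5) = 3 > 0 → local minimum

Critical points: x = 2 (local maximum); x = 5 (local minimum)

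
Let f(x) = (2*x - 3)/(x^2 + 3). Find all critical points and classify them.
f'(x) = 2*(-x^2 + 3*x + 3)/(x^4 + 6*x^2 + 9)

Solve f'(x) = 0:
  f'(x) = -2*(x^2 - 3*x - 3)/(x^2 + 3)^2; the denominator is positive wherever f is defined, so f'(x) = 0 ⇔ -2*x^2 + 6*x + 6 = 0.
  Factor: -2*x^2 + 6*x + 6 = -2*(x^2 - 3*x - 3); x^2 - 3*x - 3 = 0 has no rational roots; quadratic formula: x = (3 ± √21)/2.
  ⇒ x = 3/2 - sqrt(21)/2 ≈ -0.7913, 3/2 + sqrt(21)/2 ≈ 3.7913

f''(x) = 2*(4*x^2*(2*x - 3) + 3*(1 - 2*x)*(x^2 + 3))/(x^2 + 3)^3
Second-derivative test at each critical point:
  f''(-0.7913) = 0.6970 > 0 → local minimum
  f''(3.7913) = -0.0304 < 0 → local maximum

Critical points: x = 3/2 - sqrt(21)/2 ≈ -0.7913 (local minimum); x = 3/2 + sqrt(21)/2 ≈ 3.7913 (local maximum)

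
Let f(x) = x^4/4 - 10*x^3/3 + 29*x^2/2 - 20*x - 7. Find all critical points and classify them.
f'(x) = x^3 - 10*x^2 + 29*x - 20

Solve f'(x) = 0:
  Factor: x^3 - 10*x^2 + 29*x - 20 = (x - 5)*(x - 4)*(x - 1) = 0.
  ⇒ x = 1, 4, 5

f''(x) = 3*x^2 - 20*x + 29
Second-derivative test at each critical point:
  f''(1) = 12 > 0 → local minimum
  f''(4) = -3 < 0 → local maximum
  f''(5) = 4 > 0 → local minimum

Critical points: x = 1 (local minimum); x = 4 (local maximum); x = 5 (local minimum)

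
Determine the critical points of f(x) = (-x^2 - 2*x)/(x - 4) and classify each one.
f'(x) = (-x^2 + 8*x + 8)/(x^2 - 8*x + 16)

Solve f'(x) = 0:
  f'(x) = -(x^2 - 8*x - 8)/(x - 4)^2; the denominator is positive wherever f is defined, so f'(x) = 0 ⇔ -x^2 + 8*x + 8 = 0.
  x^2 - 8*x - 8 = 0 has no rational roots; quadratic formula: x = (8 ± √96)/2.
  ⇒ x = 4 - 2*sqrt(6) ≈ -0.8990, 4 + 2*sqrt(6) ≈ 8.8990

f''(x) = -48/(x^3 - 12*x^2 + 48*x - 64)
Second-derivative test at each critical point:
  f''(-0.8990) = 0.4082 > 0 → local minimum
  f''(8.8990) = -0.4082 < 0 → local maximum

Critical points: x = 4 - 2*sqrt(6) ≈ -0.8990 (local minimum); x = 4 + 2*sqrt(6) ≈ 8.8990 (local maximum)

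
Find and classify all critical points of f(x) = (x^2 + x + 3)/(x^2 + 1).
f'(x) = (-x^2 - 4*x + 1)/(x^4 + 2*x^2 + 1)

Solve f'(x) = 0:
  f'(x) = -(x^2 + 4*x - 1)/(x^2 + 1)^2; the denominator is positive wherever f is defined, so f'(x) = 0 ⇔ -x^2 - 4*x + 1 = 0.
  x^2 + 4*x - 1 = 0 has no rational roots; quadratic formula: x = (-4 ± √20)/2.
  ⇒ x = -sqrt(5) - 2 ≈ -4.2361, -2 + sqrt(5) ≈ 0.2361

f''(x) = 2*(x^3 + 6*x^2 - 3*x - 2)/(x^6 + 3*x^4 + 3*x^2 + 1)
Second-derivative test at each critical point:
  f''(-4.2361) = 0.0125 > 0 → local minimum
  f''(0.2361) = -4.0125 < 0 → local maximum

Critical points: x = -sqrt(5) - 2 ≈ -4.2361 (local minimum); x = -2 + sqrt(5) ≈ 0.2361 (local maximum)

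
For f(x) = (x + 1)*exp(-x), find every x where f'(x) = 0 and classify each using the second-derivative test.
f'(x) = -x*exp(-x)

Solve f'(x) = 0:
  f'(x) = (-x)·exp(-x) and exp(-x) > 0 for every x, so f'(x) = 0 ⇔ -x = 0.
  -x = 0.
  ⇒ x = 0

f''(x) = (x - 1)*exp(-x)
Second-derivative test at each critical point:
  f''(0) = -1 < 0 → local maximum

Critical points: x = 0 (local maximum)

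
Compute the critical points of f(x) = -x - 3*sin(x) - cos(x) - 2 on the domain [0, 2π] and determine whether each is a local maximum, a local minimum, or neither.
f'(x) = sin(x) - 3*cos(x) - 1

Solve f'(x) = 0 on [0, 2π]:
  f'(x) = 0 ⇔ sin(x) - 3*cos(x) = 1. Write the left side as R·cos(x + φ) with R = √((-3)² + (-1)²) = sqrt(10), cos φ = -3*sqrt(10)/10, sin φ = -sqrt(10)/10; then cos(x + φ) = sqrt(10)/10. Solve for x and keep the solutions lying in [0, 2π].
  ⇒ x = pi/2 ≈ 1.5708, atan(4/3) + pi ≈ 4.0689

f''(x) = 3*sin(x) + cos(x)
Second-derivative test at each critical point:
  f''(1.5708) = 3 > 0 → local minimum
  f''(4.0689) = -3 < 0 → local maximum

Critical points: x = pi/2 ≈ 1.5708 (local minimum); x = atan(4/3) + pi ≈ 4.0689 (local maximum)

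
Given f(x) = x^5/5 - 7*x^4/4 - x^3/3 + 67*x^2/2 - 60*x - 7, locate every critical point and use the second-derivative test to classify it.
f'(x) = x^4 - 7*x^3 - x^2 + 67*x - 60

Solve f'(x) = 0:
  Factor: x^4 - 7*x^3 - x^2 + 67*x - 60 = (x - 5)*(x - 4)*(x - 1)*(x + 3) = 0.
  ⇒ x = -3, 1, 4, 5

f''(x) = 4*x^3 - 21*x^2 - 2*x + 67
Second-derivative test at each critical point:
  f''(-3) = -224 < 0 → local maximum
  f''(1) = 48 > 0 → local minimum
  f''(4) = -21 < 0 → local maximum
  f''(5) = 32 > 0 → local minimum

Critical points: x = -3 (local maximum); x = 1 (local minimum); x = 4 (local maximum); x = 5 (local minimum)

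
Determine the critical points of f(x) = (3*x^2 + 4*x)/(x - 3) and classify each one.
f'(x) = 3*(x^2 - 6*x - 4)/(x^2 - 6*x + 9)

Solve f'(x) = 0:
  f'(x) = 3*(x^2 - 6*x - 4)/(x - 3)^2; the denominator is positive wherever f is defined, so f'(x) = 0 ⇔ 3*x^2 - 18*x - 12 = 0.
  Factor: 3*x^2 - 18*x - 12 = 3*(x^2 - 6*x - 4); x^2 - 6*x - 4 = 0 has no rational roots; quadratic formula: x = (6 ± √52)/2.
  ⇒ x = 3 - sqrt(13) ≈ -0.6056, 3 + sqrt(13) ≈ 6.6056

f''(x) = 78/(x^3 - 9*x^2 + 27*x - 27)
Second-derivative test at each critical point:
  f''(-0.6056) = -1.6641 < 0 → local maximum
  f''(6.6056) = 1.6641 > 0 → local minimum

Critical points: x = 3 - sqrt(13) ≈ -0.6056 (local maximum); x = 3 + sqrt(13) ≈ 6.6056 (local minimum)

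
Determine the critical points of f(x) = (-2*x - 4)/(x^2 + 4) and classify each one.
f'(x) = 2*(-x^2 + 2*x*(x + 2) - 4)/(x^2 + 4)^2

Solve f'(x) = 0:
  f'(x) = 2*(x^2 + 4*x - 4)/(x^2 + 4)^2; the denominator is positive wherever f is defined, so f'(x) = 0 ⇔ 2*x^2 + 8*x - 8 = 0.
  Factor: 2*x^2 + 8*x - 8 = 2*(x^2 + 4*x - 4); x^2 + 4*x - 4 = 0 has no rational roots; quadratic formula: x = (-4 ± √32)/2.
  ⇒ x = -2*sqrt(2) - 2 ≈ -4.8284, -2 + 2*sqrt(2) ≈ 0.8284

f''(x) = 4*(-4*x^2*(x + 2) + (3*x + 2)*(x^2 + 4))/(x^2 + 4)^3
Second-derivative test at each critical point:
  f''(-4.8284) = -0.0152 < 0 → local maximum
  f''(0.8284) = 0.5152 > 0 → local minimum

Critical points: x = -2*sqrt(2) - 2 ≈ -4.8284 (local maximum); x = -2 + 2*sqrt(2) ≈ 0.8284 (local minimum)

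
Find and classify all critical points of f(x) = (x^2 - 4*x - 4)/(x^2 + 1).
f'(x) = 2*(2*x^2 + 5*x - 2)/(x^4 + 2*x^2 + 1)

Solve f'(x) = 0:
  f'(x) = 2*(2*x^2 + 5*x - 2)/(x^2 + 1)^2; the denominator is positive wherever f is defined, so f'(x) = 0 ⇔ 4*x^2 + 10*x - 4 = 0.
  Factor: 4*x^2 + 10*x - 4 = 2*(2*x^2 + 5*x - 2); 2*x^2 + 5*x - 2 = 0 has no rational roots; quadratic formula: x = (-5 ± √41)/4.
  ⇒ x = -sqrt(41)/4 - 5/4 ≈ -2.8508, -5/4 + sqrt(41)/4 ≈ 0.3508

f''(x) = 2*(-4*x^3 - 15*x^2 + 12*x + 5)/(x^6 + 3*x^4 + 3*x^2 + 1)
Second-derivative test at each critical point:
  f''(-2.8508) = -0.1537 < 0 → local maximum
  f''(0.3508) = 10.1537 > 0 → local minimum

Critical points: x = -sqrt(41)/4 - 5/4 ≈ -2.8508 (local maximum); x = -5/4 + sqrt(41)/4 ≈ 0.3508 (local minimum)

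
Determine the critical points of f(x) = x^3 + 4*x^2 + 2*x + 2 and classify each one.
f'(x) = 3*x^2 + 8*x + 2

Solve f'(x) = 0:
  3*x^2 + 8*x + 2 = 0 has no rational roots; quadratic formula: x = (-8 ± √40)/6.
  ⇒ x = -4/3 - sqrt(10)/3 ≈ -2.3874, -4/3 + sqrt(10)/3 ≈ -0.2792

f''(x) = 6*x + 8
Second-derivative test at each critical point:
  f''(-2.3874) = -6.3246 < 0 → local maximum
  f''(-0.2792) = 6.3246 > 0 → local minimum

Critical points: x = -4/3 - sqrt(10)/3 ≈ -2.3874 (local maximum); x = -4/3 + sqrt(10)/3 ≈ -0.2792 (local minimum)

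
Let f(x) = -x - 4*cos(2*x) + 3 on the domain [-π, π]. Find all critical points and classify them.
f'(x) = 8*sin(2*x) - 1

Solve f'(x) = 0 on [-π, π]:
  f'(x) = 0 ⇔ sin(2*x) = 1/8, i.e. 2*x = arcsin(1/8) + 2nπ or 2*x = π − arcsin(1/8) + 2nπ; keep the solutions lying in [-π, π].
  ⇒ x = -pi + asin(1/8)/2 ≈ -3.0789, -pi/2 - asin(1/8)/2 ≈ -1.6335, asin(1/8)/2 ≈ 0.0627, -asin(1/8)/2 + pi/2 ≈ 1.5081

f''(x) = 16*cos(2*x)
Second-derivative test at each critical point:
  f''(-3.0789) = 15.8745 > 0 → local minimum
  f''(-1.6335) = -15.8745 < 0 → local maximum
  f''(0.0627) = 15.8745 > 0 → local minimum
  f''(1.5081) = -15.8745 < 0 → local maximum

Critical points: x = -pi + asin(1/8)/2 ≈ -3.0789 (local minimum); x = -pi/2 - asin(1/8)/2 ≈ -1.6335 (local maximum); x = asin(1/8)/2 ≈ 0.0627 (local minimum); x = -asin(1/8)/2 + pi/2 ≈ 1.5081 (local maximum)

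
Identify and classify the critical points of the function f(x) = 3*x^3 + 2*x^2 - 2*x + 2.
f'(x) = 9*x^2 + 4*x - 2

Solve f'(x) = 0:
  9*x^2 + 4*x - 2 = 0 has no rational roots; quadratic formula: x = (-4 ± √88)/18.
  ⇒ x = -sqrt(22)/9 - 2/9 ≈ -0.7434, -2/9 + sqrt(22)/9 ≈ 0.2989

f''(x) = 18*x + 4
Second-derivative test at each critical point:
  f''(-0.7434) = -9.3808 < 0 → local maximum
  f''(0.2989) = 9.3808 > 0 → local minimum

Critical points: x = -sqrt(22)/9 - 2/9 ≈ -0.7434 (local maximum); x = -2/9 + sqrt(22)/9 ≈ 0.2989 (local minimum)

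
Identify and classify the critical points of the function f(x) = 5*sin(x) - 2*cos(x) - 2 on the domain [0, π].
f'(x) = 2*sin(x) + 5*cos(x)

Solve f'(x) = 0 on [0, π]:
  f'(x) = 0 ⇔ 5*cos(x) = -2*sin(x) ⇔ tan(x) = -5/2, i.e. x = arctan(-5/2) + nπ; keep the solutions lying in [0, π].
  ⇒ x = pi - atan(5/2) ≈ 1.9513

f''(x) = -5*sin(x) + 2*cos(x)
Second-derivative test at each critical point:
  f''(1.9513) = -5.3852 < 0 → local maximum

Critical points: x = pi - atan(5/2) ≈ 1.9513 (local maximum)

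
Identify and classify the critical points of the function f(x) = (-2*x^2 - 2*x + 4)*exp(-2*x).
f'(x) = 2*(2*x^2 - 5)*exp(-2*x)

Solve f'(x) = 0:
  f'(x) = (4*x^2 - 10)·exp(-2*x) and exp(-2*x) > 0 for every x, so f'(x) = 0 ⇔ 4*x^2 - 10 = 0.
  Factor: 4*x^2 - 10 = 2*(2*x^2 - 5); 2*x^2 - 5 = 0 has no rational roots; quadratic formula: x = (0 ± √40)/4.
  ⇒ x = -sqrt(10)/2 ≈ -1.5811, sqrt(10)/2 ≈ 1.5811

f''(x) = 4*(-2*x^2 + 2*x + 5)*exp(-2*x)
Second-derivative test at each critical point:
  f''(-1.5811) = -298.8269 < 0 → local maximum
  f''(1.5811) = 0.5354 > 0 → local minimum

Critical points: x = -sqrt(10)/2 ≈ -1.5811 (local maximum); x = sqrt(10)/2 ≈ 1.5811 (local minimum)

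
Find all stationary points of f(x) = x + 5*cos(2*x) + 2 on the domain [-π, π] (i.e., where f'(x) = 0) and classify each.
f'(x) = 1 - 10*sin(2*x)

Solve f'(x) = 0 on [-π, π]:
  f'(x) = 0 ⇔ sin(2*x) = 1/10, i.e. 2*x = arcsin(1/10) + 2nπ or 2*x = π − arcsin(1/10) + 2nπ; keep the solutions lying in [-π, π].
  ⇒ x = -pi + asin(1/10)/2 ≈ -3.0915, -pi/2 - asin(1/10)/2 ≈ -1.6209, asin(1/10)/2 ≈ 0.0501, -asin(1/10)/2 + pi/2 ≈ 1.5207

f''(x) = -20*cos(2*x)
Second-derivative test at each critical point:
  f''(-3.0915) = -19.8997 < 0 → local maximum
  f''(-1.6209) = 19.8997 > 0 → local minimum
  f''(0.0501) = -19.8997 < 0 → local maximum
  f''(1.5207) = 19.8997 > 0 → local minimum

Critical points: x = -pi + asin(1/10)/2 ≈ -3.0915 (local maximum); x = -pi/2 - asin(1/10)/2 ≈ -1.6209 (local minimum); x = asin(1/10)/2 ≈ 0.0501 (local maximum); x = -asin(1/10)/2 + pi/2 ≈ 1.5207 (local minimum)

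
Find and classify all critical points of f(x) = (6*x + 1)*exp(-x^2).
f'(x) = 2*(-x*(6*x + 1) + 3)*exp(-x^2)

Solve f'(x) = 0:
  f'(x) = (-12*x^2 - 2*x + 6)·exp(-x^2) and exp(-x^2) > 0 for every x, so f'(x) = 0 ⇔ -12*x^2 - 2*x + 6 = 0.
  Factor: -12*x^2 - 2*x + 6 = -2*(6*x^2 + x - 3); 6*x^2 + x - 3 = 0 has no rational roots; quadratic formula: x = (-1 ± √73)/12.
  ⇒ x = -sqrt(73)/12 - 1/12 ≈ -0.7953, -1/12 + sqrt(73)/12 ≈ 0.6287

f''(x) = 2*(2*x^2*(6*x + 1) - 18*x - 1)*exp(-x^2)
Second-derivative test at each critical point:
  f''(-0.7953) = 9.0777 > 0 → local minimum
  f''(0.6287) = -11.5093 < 0 → local maximum

Critical points: x = -sqrt(73)/12 - 1/12 ≈ -0.7953 (local minimum); x = -1/12 + sqrt(73)/12 ≈ 0.6287 (local maximum)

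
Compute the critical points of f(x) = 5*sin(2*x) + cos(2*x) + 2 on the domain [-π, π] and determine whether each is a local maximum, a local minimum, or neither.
f'(x) = -2*sin(2*x) + 10*cos(2*x)

Solve f'(x) = 0 on [-π, π]:
  f'(x) = 0 ⇔ 5*cos(2*x) = sin(2*x) ⇔ tan(2*x) = 5, i.e. 2*x = arctan(5) + nπ; keep the solutions lying in [-π, π].
  ⇒ x = -pi + atan(5)/2 ≈ -2.4549, -pi/2 + atan(5)/2 ≈ -0.8841, atan(5)/2 ≈ 0.6867, atan(5)/2 + pi/2 ≈ 2.2575

f''(x) = -20*sin(2*x) - 4*cos(2*x)
Second-derivative test at each critical point:
  f''(-2.4549) = -20.3961 < 0 → local maximum
  f''(-0.8841) = 20.3961 > 0 → local minimum
  f''(0.6867) = -20.3961 < 0 → local maximum
  f''(2.2575) = 20.3961 > 0 → local minimum

Critical points: x = -pi + atan(5)/2 ≈ -2.4549 (local maximum); x = -pi/2 + atan(5)/2 ≈ -0.8841 (local minimum); x = atan(5)/2 ≈ 0.6867 (local maximum); x = atan(5)/2 + pi/2 ≈ 2.2575 (local minimum)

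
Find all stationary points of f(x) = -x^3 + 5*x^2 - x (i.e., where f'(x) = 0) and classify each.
f'(x) = -3*x^2 + 10*x - 1

Solve f'(x) = 0:
  3*x^2 - 10*x + 1 = 0 has no rational roots; quadratic formula: x = (10 ± √88)/6.
  ⇒ x = 5/3 - sqrt(22)/3 ≈ 0.1032, sqrt(22)/3 + 5/3 ≈ 3.2301

f''(x) = 10 - 6*x
Second-derivative test at each critical point:
  f''(0.1032) = 9.3808 > 0 → local minimum
  f''(3.2301) = -9.3808 < 0 → local maximum

Critical points: x = 5/3 - sqrt(22)/3 ≈ 0.1032 (local minimum); x = sqrt(22)/3 + 5/3 ≈ 3.2301 (local maximum)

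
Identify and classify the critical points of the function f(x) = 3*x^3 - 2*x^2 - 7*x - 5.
f'(x) = 9*x^2 - 4*x - 7

Solve f'(x) = 0:
  9*x^2 - 4*x - 7 = 0 has no rational roots; quadratic formula: x = (4 ± √268)/18.
  ⇒ x = 2/9 - sqrt(67)/9 ≈ -0.6873, 2/9 + sqrt(67)/9 ≈ 1.1317

f''(x) = 18*x - 4
Second-derivative test at each critical point:
  f''(-0.6873) = -16.3707 < 0 → local maximum
  f''(1.1317) = 16.3707 > 0 → local minimum

Critical points: x = 2/9 - sqrt(67)/9 ≈ -0.6873 (local maximum); x = 2/9 + sqrt(67)/9 ≈ 1.1317 (local minimum)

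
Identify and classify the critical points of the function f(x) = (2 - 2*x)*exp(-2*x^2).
f'(x) = 2*(4*x*(x - 1) - 1)*exp(-2*x^2)

Solve f'(x) = 0:
  f'(x) = (8*x^2 - 8*x - 2)·exp(-2*x^2) and exp(-2*x^2) > 0 for every x, so f'(x) = 0 ⇔ 8*x^2 - 8*x - 2 = 0.
  Factor: 8*x^2 - 8*x - 2 = 2*(4*x^2 - 4*x - 1); 4*x^2 - 4*x - 1 = 0 has no rational roots; quadratic formula: x = (4 ± √32)/8.
  ⇒ x = 1/2 - sqrt(2)/2 ≈ -0.2071, 1/2 + sqrt(2)/2 ≈ 1.2071

f''(x) = 8*(4*x^2*(1 - x) + 3*x - 1)*exp(-2*x^2)
Second-derivative test at each critical point:
  f''(-0.2071) = -10.3836 < 0 → local maximum
  f''(1.2071) = 0.6137 > 0 → local minimum

Critical points: x = 1/2 - sqrt(2)/2 ≈ -0.2071 (local maximum); x = 1/2 + sqrt(2)/2 ≈ 1.2071 (local minimum)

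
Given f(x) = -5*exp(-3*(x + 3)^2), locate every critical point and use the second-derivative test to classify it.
f'(x) = 30*(x + 3)*exp(-3*(x + 3)^2)

Solve f'(x) = 0:
  f'(x) = (30*x + 90)·exp(-3*(x + 3)^2) and exp(-3*(x + 3)^2) > 0 for every x, so f'(x) = 0 ⇔ 30*x + 90 = 0.
  Factor: 30*x + 90 = 30*(x + 3) = 0.
  ⇒ x = -3

f''(x) = 30*(1 - 6*(x + 3)^2)*exp(-3*(x + 3)^2)
Second-derivative test at each critical point:
  f''(-3) = 30 > 0 → local minimum

Critical points: x = -3 (local minimum)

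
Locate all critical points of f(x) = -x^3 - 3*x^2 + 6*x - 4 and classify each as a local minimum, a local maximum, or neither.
f'(x) = -3*x^2 - 6*x + 6

Solve f'(x) = 0:
  Factor: -3*x^2 - 6*x + 6 = -3*(x^2 + 2*x - 2); x^2 + 2*x - 2 = 0 has no rational roots; quadratic formula: x = (-2 ± √12)/2.
  ⇒ x = -sqrt(3) - 1 ≈ -2.7321, -1 + sqrt(3) ≈ 0.7321

f''(x) = -6*x - 6
Second-derivative test at each critical point:
  f''(-2.7321) = 10.3923 > 0 → local minimum
  f''(0.7321) = -10.3923 < 0 → local maximum

Critical points: x = -sqrt(3) - 1 ≈ -2.7321 (local minimum); x = -1 + sqrt(3) ≈ 0.7321 (local maximum)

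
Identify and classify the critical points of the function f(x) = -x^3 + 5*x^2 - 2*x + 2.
f'(x) = -3*x^2 + 10*x - 2

Solve f'(x) = 0:
  3*x^2 - 10*x + 2 = 0 has no rational roots; quadratic formula: x = (10 ± √76)/6.
  ⇒ x = 5/3 - sqrt(19)/3 ≈ 0.2137, sqrt(19)/3 + 5/3 ≈ 3.1196

f''(x) = 10 - 6*x
Second-derivative test at each critical point:
  f''(0.2137) = 8.7178 > 0 → local minimum
  f''(3.1196) = -8.7178 < 0 → local maximum

Critical points: x = 5/3 - sqrt(19)/3 ≈ 0.2137 (local minimum); x = sqrt(19)/3 + 5/3 ≈ 3.1196 (local maximum)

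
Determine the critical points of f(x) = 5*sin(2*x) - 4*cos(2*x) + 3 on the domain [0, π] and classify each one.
f'(x) = 8*sin(2*x) + 10*cos(2*x)

Solve f'(x) = 0 on [0, π]:
  f'(x) = 0 ⇔ 5*cos(2*x) = -4*sin(2*x) ⇔ tan(2*x) = -5/4, i.e. 2*x = arctan(-5/4) + nπ; keep the solutions lying in [0, π].
  ⇒ x = -atan(5/4)/2 + pi/2 ≈ 1.1228, pi - atan(5/4)/2 ≈ 2.6936

f''(x) = -20*sin(2*x) + 16*cos(2*x)
Second-derivative test at each critical point:
  f''(1.1228) = -25.6125 < 0 → local maximum
  f''(2.6936) = 25.6125 > 0 → local minimum

Critical points: x = -atan(5/4)/2 + pi/2 ≈ 1.1228 (local maximum); x = pi - atan(5/4)/2 ≈ 2.6936 (local minimum)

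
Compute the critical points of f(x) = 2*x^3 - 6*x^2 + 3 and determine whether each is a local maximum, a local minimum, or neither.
f'(x) = 6*x*(x - 2)

Solve f'(x) = 0:
  Factor: 6*x^2 - 12*x = 6*x*(x - 2) = 0.
  ⇒ x = 0, 2

f''(x) = 12*x - 12
Second-derivative test at each critical point:
  f''(0) = -12 < 0 → local maximum
  f''(2) = 12 > 0 → local minimum

Critical points: x = 0 (local maximum); x = 2 (local minimum)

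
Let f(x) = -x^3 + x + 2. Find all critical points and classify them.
f'(x) = 1 - 3*x^2

Solve f'(x) = 0:
  3*x^2 - 1 = 0 has no rational roots; quadratic formula: x = (0 ± √12)/6.
  ⇒ x = -sqrt(3)/3 ≈ -0.5774, sqrt(3)/3 ≈ 0.5774

f''(x) = -6*x
Second-derivative test at each critical point:
  f''(-0.5774) = 3.4641 > 0 → local minimum
  f''(0.5774) = -3.4641 < 0 → local maximum

Critical points: x = -sqrt(3)/3 ≈ -0.5774 (local minimum); x = sqrt(3)/3 ≈ 0.5774 (local maximum)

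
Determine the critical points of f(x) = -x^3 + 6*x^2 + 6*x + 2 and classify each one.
f'(x) = -3*x^2 + 12*x + 6

Solve f'(x) = 0:
  Factor: -3*x^2 + 12*x + 6 = -3*(x^2 - 4*x - 2); x^2 - 4*x - 2 = 0 has no rational roots; quadratic formula: x = (4 ± √24)/2.
  ⇒ x = 2 - sqrt(6) ≈ -0.4495, 2 + sqrt(6) ≈ 4.4495

f''(x) = 12 - 6*x
Second-derivative test at each critical point:
  f''(-0.4495) = 14.6969 > 0 → local minimum
  f''(4.4495) = -14.6969 < 0 → local maximum

Critical points: x = 2 - sqrt(6) ≈ -0.4495 (local minimum); x = 2 + sqrt(6) ≈ 4.4495 (local maximum)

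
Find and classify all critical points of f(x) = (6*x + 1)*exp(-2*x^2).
f'(x) = 2*(-2*x*(6*x + 1) + 3)*exp(-2*x^2)

Solve f'(x) = 0:
  f'(x) = (-24*x^2 - 4*x + 6)·exp(-2*x^2) and exp(-2*x^2) > 0 for every x, so f'(x) = 0 ⇔ -24*x^2 - 4*x + 6 = 0.
  Factor: -24*x^2 - 4*x + 6 = -2*(12*x^2 + 2*x - 3); 12*x^2 + 2*x - 3 = 0 has no rational roots; quadratic formula: x = (-2 ± √148)/24.
  ⇒ x = -sqrt(37)/12 - 1/12 ≈ -0.5902, -1/12 + sqrt(37)/12 ≈ 0.4236

f''(x) = 4*(4*x^2*(6*x + 1) - 18*x - 1)*exp(-2*x^2)
Second-derivative test at each critical point:
  f''(-0.5902) = 12.1219 > 0 → local minimum
  f''(0.4236) = -16.9954 < 0 → local maximum

Critical points: x = -sqrt(37)/12 - 1/12 ≈ -0.5902 (local minimum); x = -1/12 + sqrt(37)/12 ≈ 0.4236 (local maximum)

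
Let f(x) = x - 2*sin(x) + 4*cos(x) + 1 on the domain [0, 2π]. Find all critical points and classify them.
f'(x) = -4*sin(x) - 2*cos(x) + 1

Solve f'(x) = 0 on [0, 2π]:
  f'(x) = 0 ⇔ -4*sin(x) - 2*cos(x) = -1. Write the left side as R·cos(x + φ) with R = √((-2)² + 4²) = 2*sqrt(5), cos φ = -sqrt(5)/5, sin φ = 2*sqrt(5)/5; then cos(x + φ) = -sqrt(5)/10. Solve for x and keep the solutions lying in [0, 2π].
  ⇒ x = atan((2 + sqrt(19))/(1 - 2*sqrt(19))) + pi ≈ 2.4524, atan((2 - sqrt(19))/(1 + 2*sqrt(19))) + 2*pi ≈ 6.0451

f''(x) = 2*sin(x) - 4*cos(x)
Second-derivative test at each critical point:
  f''(2.4524) = 4.3589 > 0 → local minimum
  f''(6.0451) = -4.3589 < 0 → local maximum

Critical points: x = atan((2 + sqrt(19))/(1 - 2*sqrt(19))) + pi ≈ 2.4524 (local minimum); x = atan((2 - sqrt(19))/(1 + 2*sqrt(19))) + 2*pi ≈ 6.0451 (local maximum)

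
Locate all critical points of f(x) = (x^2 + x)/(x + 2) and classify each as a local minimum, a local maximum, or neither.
f'(x) = (x^2 + 4*x + 2)/(x^2 + 4*x + 4)

Solve f'(x) = 0:
  f'(x) = (x^2 + 4*x + 2)/(x + 2)^2; the denominator is positive wherever f is defined, so f'(x) = 0 ⇔ x^2 + 4*x + 2 = 0.
  x^2 + 4*x + 2 = 0 has no rational roots; quadratic formula: x = (-4 ± √8)/2.
  ⇒ x = -2 - sqrt(2) ≈ -3.4142, -2 + sqrt(2) ≈ -0.5858

f''(x) = 4/(x^3 + 6*x^2 + 12*x + 8)
Second-derivative test at each critical point:
  f''(-3.4142) = -1.4142 < 0 → local maximum
  f''(-0.5858) = 1.4142 > 0 → local minimum

Critical points: x = -2 - sqrt(2) ≈ -3.4142 (local maximum); x = -2 + sqrt(2) ≈ -0.5858 (local minimum)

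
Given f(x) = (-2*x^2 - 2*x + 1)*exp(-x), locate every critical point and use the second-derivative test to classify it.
f'(x) = (2*x^2 - 2*x - 3)*exp(-x)

Solve f'(x) = 0:
  f'(x) = (2*x^2 - 2*x - 3)·exp(-x) and exp(-x) > 0 for every x, so f'(x) = 0 ⇔ 2*x^2 - 2*x - 3 = 0.
  2*x^2 - 2*x - 3 = 0 has no rational roots; quadratic formula: x = (2 ± √28)/4.
  ⇒ x = 1/2 - sqrt(7)/2 ≈ -0.8229, 1/2 + sqrt(7)/2 ≈ 1.8229

f''(x) = (-2*x^2 + 6*x + 1)*exp(-x)
Second-derivative test at each critical point:
  f''(-0.8229) = -12.0490 < 0 → local maximum
  f''(1.8229) = 0.8549 > 0 → local minimum

Critical points: x = 1/2 - sqrt(7)/2 ≈ -0.8229 (local maximum); x = 1/2 + sqrt(7)/2 ≈ 1.8229 (local minimum)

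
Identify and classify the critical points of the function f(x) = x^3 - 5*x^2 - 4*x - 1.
f'(x) = 3*x^2 - 10*x - 4

Solve f'(x) = 0:
  3*x^2 - 10*x - 4 = 0 has no rational roots; quadratic formula: x = (10 ± √148)/6.
  ⇒ x = 5/3 - sqrt(37)/3 ≈ -0.3609, 5/3 + sqrt(37)/3 ≈ 3.6943

f''(x) = 6*x - 10
Second-derivative test at each critical point:
  f''(-0.3609) = -12.1655 < 0 → local maximum
  f''(3.6943) = 12.1655 > 0 → local minimum

Critical points: x = 5/3 - sqrt(37)/3 ≈ -0.3609 (local maximum); x = 5/3 + sqrt(37)/3 ≈ 3.6943 (local minimum)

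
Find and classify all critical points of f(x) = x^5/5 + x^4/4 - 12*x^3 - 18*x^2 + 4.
f'(x) = x*(x^3 + x^2 - 36*x - 36)

Solve f'(x) = 0:
  Factor: x^4 + x^3 - 36*x^2 - 36*x = x*(x - 6)*(x + 1)*(x + 6) = 0.
  ⇒ x = -6, -1, 0, 6

f''(x) = 4*x^3 + 3*x^2 - 72*x - 36
Second-derivative test at each critical point:
  f''(-6) = -360 < 0 → local maximum
  f''(-1) = 35 > 0 → local minimum
  f''(0) = -36 < 0 → local maximum
  f''(6) = 504 > 0 → local minimum

Critical points: x = -6 (local maximum); x = -1 (local minimum); x = 0 (local maximum); x = 6 (local minimum)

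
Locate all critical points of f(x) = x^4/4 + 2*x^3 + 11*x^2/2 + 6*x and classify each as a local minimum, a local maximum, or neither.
f'(x) = x^3 + 6*x^2 + 11*x + 6

Solve f'(x) = 0:
  Factor: x^3 + 6*x^2 + 11*x + 6 = (x + 1)*(x + 2)*(x + 3) = 0.
  ⇒ x = -3, -2, -1

f''(x) = 3*x^2 + 12*x + 11
Second-derivative test at each critical point:
  f''(-3) = 2 > 0 → local minimum
  f''(-2) = -1 < 0 → local maximum
  f''(-1) = 2 > 0 → local minimum

Critical points: x = -3 (local minimum); x = -2 (local maximum); x = -1 (local minimum)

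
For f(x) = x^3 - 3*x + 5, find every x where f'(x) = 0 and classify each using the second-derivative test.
f'(x) = 3*x^2 - 3

Solve f'(x) = 0:
  Factor: 3*x^2 - 3 = 3*(x - 1)*(x + 1) = 0.
  ⇒ x = -1, 1

f''(x) = 6*x
Second-derivative test at each critical point:
  f''(-1) = -6 < 0 → local maximum
  f''(1) = 6 > 0 → local minimum

Critical points: x = -1 (local maximum); x = 1 (local minimum)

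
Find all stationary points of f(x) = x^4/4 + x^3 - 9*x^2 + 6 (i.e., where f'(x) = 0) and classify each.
f'(x) = x*(x^2 + 3*x - 18)

Solve f'(x) = 0:
  Factor: x^3 + 3*x^2 - 18*x = x*(x - 3)*(x + 6) = 0.
  ⇒ x = -6, 0, 3

f''(x) = 3*x^2 + 6*x - 18
Second-derivative test at each critical point:
  f''(-6) = 54 > 0 → local minimum
  f''(0) = -18 < 0 → local maximum
  f''(3) = 27 > 0 → local minimum

Critical points: x = -6 (local minimum); x = 0 (local maximum); x = 3 (local minimum)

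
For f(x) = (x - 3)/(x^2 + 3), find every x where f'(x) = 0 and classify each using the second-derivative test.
f'(x) = (x^2 - 2*x*(x - 3) + 3)/(x^2 + 3)^2

Solve f'(x) = 0:
  f'(x) = -(x^2 - 6*x - 3)/(x^2 + 3)^2; the denominator is positive wherever f is defined, so f'(x) = 0 ⇔ -x^2 + 6*x + 3 = 0.
  x^2 - 6*x - 3 = 0 has no rational roots; quadratic formula: x = (6 ± √48)/2.
  ⇒ x = 3 - 2*sqrt(3) ≈ -0.4641, 3 + 2*sqrt(3) ≈ 6.4641

f''(x) = 2*(4*x^2*(x - 3) + 3*(1 - x)*(x^2 + 3))/(x^2 + 3)^3
Second-derivative test at each critical point:
  f''(-0.4641) = 0.6701 > 0 → local minimum
  f''(6.4641) = -0.0035 < 0 → local maximum

Critical points: x = 3 - 2*sqrt(3) ≈ -0.4641 (local minimum); x = 3 + 2*sqrt(3) ≈ 6.4641 (local maximum)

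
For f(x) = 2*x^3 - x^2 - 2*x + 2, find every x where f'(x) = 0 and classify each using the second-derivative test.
f'(x) = 6*x^2 - 2*x - 2

Solve f'(x) = 0:
  Factor: 6*x^2 - 2*x - 2 = 2*(3*x^2 - x - 1); 3*x^2 - x - 1 = 0 has no rational roots; quadratic formula: x = (1 ± √13)/6.
  ⇒ x = 1/6 - sqrt(13)/6 ≈ -0.4343, 1/6 + sqrt(13)/6 ≈ 0.7676

f''(x) = 12*x - 2
Second-derivative test at each critical point:
  f''(-0.4343) = -7.2111 < 0 → local maximum
  f''(0.7676) = 7.2111 > 0 → local minimum

Critical points: x = 1/6 - sqrt(13)/6 ≈ -0.4343 (local maximum); x = 1/6 + sqrt(13)/6 ≈ 0.7676 (local minimum)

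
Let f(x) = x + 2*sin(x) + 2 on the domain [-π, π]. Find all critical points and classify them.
f'(x) = 2*cos(x) + 1

Solve f'(x) = 0 on [-π, π]:
  f'(x) = 0 ⇔ cos(x) = -1/2, i.e. x = ±arccos(-1/2) + 2nπ; keep the solutions lying in [-π, π].
  ⇒ x = -2*pi/3 ≈ -2.0944, 2*pi/3 ≈ 2.0944

f''(x) = -2*sin(x)
Second-derivative test at each critical point:
  f''(-2.0944) = 1.7321 > 0 → local minimum
  f''(2.0944) = -1.7321 < 0 → local maximum

Critical points: x = -2*pi/3 ≈ -2.0944 (local minimum); x = 2*pi/3 ≈ 2.0944 (local maximum)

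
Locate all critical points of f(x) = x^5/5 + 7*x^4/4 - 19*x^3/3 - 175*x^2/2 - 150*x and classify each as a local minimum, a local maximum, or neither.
f'(x) = x^4 + 7*x^3 - 19*x^2 - 175*x - 150

Solve f'(x) = 0:
  Factor: x^4 + 7*x^3 - 19*x^2 - 175*x - 150 = (x - 5)*(x + 1)*(x + 5)*(x + 6) = 0.
  ⇒ x = -6, -5, -1, 5

f''(x) = 4*x^3 + 21*x^2 - 38*x - 175
Second-derivative test at each critical point:
  f''(-6) = -55 < 0 → local maximum
  f''(-5) = 40 > 0 → local minimum
  f''(-1) = -120 < 0 → local maximum
  f''(5) = 660 > 0 → local minimum

Critical points: x = -6 (local maximum); x = -5 (local minimum); x = -1 (local maximum); x = 5 (local minimum)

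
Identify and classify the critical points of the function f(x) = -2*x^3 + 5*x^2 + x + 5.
f'(x) = -6*x^2 + 10*x + 1

Solve f'(x) = 0:
  6*x^2 - 10*x - 1 = 0 has no rational roots; quadratic formula: x = (10 ± √124)/12.
  ⇒ x = 5/6 - sqrt(31)/6 ≈ -0.0946, 5/6 + sqrt(31)/6 ≈ 1.7613

f''(x) = 10 - 12*x
Second-derivative test at each critical point:
  f''(-0.0946) = 11.1355 > 0 → local minimum
  f''(1.7613) = -11.1355 < 0 → local maximum

Critical points: x = 5/6 - sqrt(31)/6 ≈ -0.0946 (local minimum); x = 5/6 + sqrt(31)/6 ≈ 1.7613 (local maximum)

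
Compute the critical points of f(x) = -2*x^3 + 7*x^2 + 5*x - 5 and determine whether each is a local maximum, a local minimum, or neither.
f'(x) = -6*x^2 + 14*x + 5

Solve f'(x) = 0:
  6*x^2 - 14*x - 5 = 0 has no rational roots; quadratic formula: x = (14 ± √316)/12.
  ⇒ x = 7/6 - sqrt(79)/6 ≈ -0.3147, 7/6 + sqrt(79)/6 ≈ 2.6480

f''(x) = 14 - 12*x
Second-derivative test at each critical point:
  f''(-0.3147) = 17.7764 > 0 → local minimum
  f''(2.6480) = -17.7764 < 0 → local maximum

Critical points: x = 7/6 - sqrt(79)/6 ≈ -0.3147 (local minimum); x = 7/6 + sqrt(79)/6 ≈ 2.6480 (local maximum)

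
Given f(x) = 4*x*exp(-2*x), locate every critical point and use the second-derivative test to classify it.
f'(x) = 4*(1 - 2*x)*exp(-2*x)

Solve f'(x) = 0:
  f'(x) = (4 - 8*x)·exp(-2*x) and exp(-2*x) > 0 for every x, so f'(x) = 0 ⇔ 4 - 8*x = 0.
  Factor: 4 - 8*x = -4*(2*x - 1) = 0.
  ⇒ x = 1/2

f''(x) = 16*(x - 1)*exp(-2*x)
Second-derivative test at each critical point:
  f''(1/2) = -2.9430 < 0 → local maximum

Critical points: x = 1/2 (local maximum)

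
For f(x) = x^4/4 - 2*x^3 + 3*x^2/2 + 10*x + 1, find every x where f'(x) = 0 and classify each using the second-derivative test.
f'(x) = x^3 - 6*x^2 + 3*x + 10

Solve f'(x) = 0:
  Factor: x^3 - 6*x^2 + 3*x + 10 = (x - 5)*(x - 2)*(x + 1) = 0.
  ⇒ x = -1, 2, 5

f''(x) = 3*x^2 - 12*x + 3
Second-derivative test at each critical point:
  f''(-1) = 18 > 0 → local minimum
  f''(2) = -9 < 0 → local maximum
  f''(5) = 18 > 0 → local minimum

Critical points: x = -1 (local minimum); x = 2 (local maximum); x = 5 (local minimum)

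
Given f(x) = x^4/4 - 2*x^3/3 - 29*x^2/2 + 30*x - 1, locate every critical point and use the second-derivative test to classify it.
f'(x) = x^3 - 2*x^2 - 29*x + 30

Solve f'(x) = 0:
  Factor: x^3 - 2*x^2 - 29*x + 30 = (x - 6)*(x - 1)*(x + 5) = 0.
  ⇒ x = -5, 1, 6

f''(x) = 3*x^2 - 4*x - 29
Second-derivative test at each critical point:
  f''(-5) = 66 > 0 → local minimum
  f''(1) = -30 < 0 → local maximum
  f''(6) = 55 > 0 → local minimum

Critical points: x = -5 (local minimum); x = 1 (local maximum); x = 6 (local minimum)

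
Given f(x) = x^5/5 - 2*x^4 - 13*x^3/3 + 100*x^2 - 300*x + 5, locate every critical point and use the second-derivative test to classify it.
f'(x) = x^4 - 8*x^3 - 13*x^2 + 200*x - 300

Solve f'(x) = 0:
  Factor: x^4 - 8*x^3 - 13*x^2 + 200*x - 300 = (x - 6)*(x - 5)*(x - 2)*(x + 5) = 0.
  ⇒ x = -5, 2, 5, 6

f''(x) = 4*x^3 - 24*x^2 - 26*x + 200
Second-derivative test at each critical point:
  f''(-5) = -770 < 0 → local maximum
  f''(2) = 84 > 0 → local minimum
  f''(5) = -30 < 0 → local maximum
  f''(6) = 44 > 0 → local minimum

Critical points: x = -5 (local maximum); x = 2 (local minimum); x = 5 (local maximum); x = 6 (local minimum)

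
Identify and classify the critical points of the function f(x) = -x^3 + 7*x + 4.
f'(x) = 7 - 3*x^2

Solve f'(x) = 0:
  3*x^2 - 7 = 0 has no rational roots; quadratic formula: x = (0 ± √84)/6.
  ⇒ x = -sqrt(21)/3 ≈ -1.5275, sqrt(21)/3 ≈ 1.5275

f''(x) = -6*x
Second-derivative test at each critical point:
  f''(-1.5275) = 9.1652 > 0 → local minimum
  f''(1.5275) = -9.1652 < 0 → local maximum

Critical points: x = -sqrt(21)/3 ≈ -1.5275 (local minimum); x = sqrt(21)/3 ≈ 1.5275 (local maximum)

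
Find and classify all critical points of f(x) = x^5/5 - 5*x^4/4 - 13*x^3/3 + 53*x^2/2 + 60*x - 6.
f'(x) = x^4 - 5*x^3 - 13*x^2 + 53*x + 60

Solve f'(x) = 0:
  Factor: x^4 - 5*x^3 - 13*x^2 + 53*x + 60 = (x - 5)*(x - 4)*(x + 1)*(x + 3) = 0.
  ⇒ x = -3, -1, 4, 5

f''(x) = 4*x^3 - 15*x^2 - 26*x + 53
Second-derivative test at each critical point:
  f''(-3) = -112 < 0 → local maximum
  f''(-1) = 60 > 0 → local minimum
  f''(4) = -35 < 0 → local maximum
  f''(5) = 48 > 0 → local minimum

Critical points: x = -3 (local maximum); x = -1 (local minimum); x = 4 (local maximum); x = 5 (local minimum)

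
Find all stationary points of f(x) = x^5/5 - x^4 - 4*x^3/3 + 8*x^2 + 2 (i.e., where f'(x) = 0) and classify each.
f'(x) = x*(x^3 - 4*x^2 - 4*x + 16)

Solve f'(x) = 0:
  Factor: x^4 - 4*x^3 - 4*x^2 + 16*x = x*(x - 4)*(x - 2)*(x + 2) = 0.
  ⇒ x = -2, 0, 2, 4

f''(x) = 4*x^3 - 12*x^2 - 8*x + 16
Second-derivative test at each critical point:
  f''(-2) = -48 < 0 → local maximum
  f''(0) = 16 > 0 → local minimum
  f''(2) = -16 < 0 → local maximum
  f''(4) = 48 > 0 → local minimum

Critical points: x = -2 (local maximum); x = 0 (local minimum); x = 2 (local maximum); x = 4 (local minimum)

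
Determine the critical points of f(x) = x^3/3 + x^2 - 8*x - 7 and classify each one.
f'(x) = x^2 + 2*x - 8

Solve f'(x) = 0:
  Factor: x^2 + 2*x - 8 = (x - 2)*(x + 4) = 0.
  ⇒ x = -4, 2

f''(x) = 2*x + 2
Second-derivative test at each critical point:
  f''(-4) = -6 < 0 → local maximum
  f''(2) = 6 > 0 → local minimum

Critical points: x = -4 (local maximum); x = 2 (local minimum)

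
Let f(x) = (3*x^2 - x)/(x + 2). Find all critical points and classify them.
f'(x) = (3*x^2 + 12*x - 2)/(x^2 + 4*x + 4)

Solve f'(x) = 0:
  f'(x) = (3*x^2 + 12*x - 2)/(x + 2)^2; the denominator is positive wherever f is defined, so f'(x) = 0 ⇔ 3*x^2 + 12*x - 2 = 0.
  3*x^2 + 12*x - 2 = 0 has no rational roots; quadratic formula: x = (-12 ± √168)/6.
  ⇒ x = -sqrt(42)/3 - 2 ≈ -4.1602, -2 + sqrt(42)/3 ≈ 0.1602

f''(x) = 28/(x^3 + 6*x^2 + 12*x + 8)
Second-derivative test at each critical point:
  f''(-4.1602) = -2.7775 < 0 → local maximum
  f''(0.1602) = 2.7775 > 0 → local minimum

Critical points: x = -sqrt(42)/3 - 2 ≈ -4.1602 (local maximum); x = -2 + sqrt(42)/3 ≈ 0.1602 (local minimum)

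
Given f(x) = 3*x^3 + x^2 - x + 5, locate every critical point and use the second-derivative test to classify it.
f'(x) = 9*x^2 + 2*x - 1

Solve f'(x) = 0:
  9*x^2 + 2*x - 1 = 0 has no rational roots; quadratic formula: x = (-2 ± √40)/18.
  ⇒ x = -sqrt(10)/9 - 1/9 ≈ -0.4625, -1/9 + sqrt(10)/9 ≈ 0.2403

f''(x) = 18*x + 2
Second-derivative test at each critical point:
  f''(-0.4625) = -6.3246 < 0 → local maximum
  f''(0.2403) = 6.3246 > 0 → local minimum

Critical points: x = -sqrt(10)/9 - 1/9 ≈ -0.4625 (local maximum); x = -1/9 + sqrt(10)/9 ≈ 0.2403 (local minimum)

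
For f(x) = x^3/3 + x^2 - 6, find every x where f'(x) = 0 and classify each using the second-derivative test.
f'(x) = x*(x + 2)

Solve f'(x) = 0:
  Factor: x^2 + 2*x = x*(x + 2) = 0.
  ⇒ x = -2, 0

f''(x) = 2*x + 2
Second-derivative test at each critical point:
  f''(-2) = -2 < 0 → local maximum
  f''(0) = 2 > 0 → local minimum

Critical points: x = -2 (local maximum); x = 0 (local minimum)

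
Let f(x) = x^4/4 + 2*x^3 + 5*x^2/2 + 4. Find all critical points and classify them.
f'(x) = x*(x^2 + 6*x + 5)

Solve f'(x) = 0:
  Factor: x^3 + 6*x^2 + 5*x = x*(x + 1)*(x + 5) = 0.
  ⇒ x = -5, -1, 0

f''(x) = 3*x^2 + 12*x + 5
Second-derivative test at each critical point:
  f''(-5) = 20 > 0 → local minimum
  f''(-1) = -4 < 0 → local maximum
  f''(0) = 5 > 0 → local minimum

Critical points: x = -5 (local minimum); x = -1 (local maximum); x = 0 (local minimum)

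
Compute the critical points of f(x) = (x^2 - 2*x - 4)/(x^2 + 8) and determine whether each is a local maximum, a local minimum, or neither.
f'(x) = 2*(x^2 + 12*x - 8)/(x^4 + 16*x^2 + 64)

Solve f'(x) = 0:
  f'(x) = 2*(x^2 + 12*x - 8)/(x^2 + 8)^2; the denominator is positive wherever f is defined, so f'(x) = 0 ⇔ 2*x^2 + 24*x - 16 = 0.
  Factor: 2*x^2 + 24*x - 16 = 2*(x^2 + 12*x - 8); x^2 + 12*x - 8 = 0 has no rational roots; quadratic formula: x = (-12 ± √176)/2.
  ⇒ x = -2*sqrt(11) - 6 ≈ -12.6332, -6 + 2*sqrt(11) ≈ 0.6332

f''(x) = 4*(-x^3 - 18*x^2 + 24*x + 48)/(x^6 + 24*x^4 + 192*x^2 + 512)
Second-derivative test at each critical point:
  f''(-12.6332) = -0.0009 < 0 → local maximum
  f''(0.6332) = 0.3759 > 0 → local minimum

Critical points: x = -2*sqrt(11) - 6 ≈ -12.6332 (local maximum); x = -6 + 2*sqrt(11) ≈ 0.6332 (local minimum)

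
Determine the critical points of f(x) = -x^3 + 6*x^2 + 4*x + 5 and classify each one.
f'(x) = -3*x^2 + 12*x + 4

Solve f'(x) = 0:
  3*x^2 - 12*x - 4 = 0 has no rational roots; quadratic formula: x = (12 ± √192)/6.
  ⇒ x = 2 - 4*sqrt(3)/3 ≈ -0.3094, 2 + 4*sqrt(3)/3 ≈ 4.3094

f''(x) = 12 - 6*x
Second-derivative test at each critical point:
  f''(-0.3094) = 13.8564 > 0 → local minimum
  f''(4.3094) = -13.8564 < 0 → local maximum

Critical points: x = 2 - 4*sqrt(3)/3 ≈ -0.3094 (local minimum); x = 2 + 4*sqrt(3)/3 ≈ 4.3094 (local maximum)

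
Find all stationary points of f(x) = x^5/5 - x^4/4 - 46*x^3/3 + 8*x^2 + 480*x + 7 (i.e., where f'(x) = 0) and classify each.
f'(x) = x^4 - x^3 - 46*x^2 + 16*x + 480

Solve f'(x) = 0:
  Factor: x^4 - x^3 - 46*x^2 + 16*x + 480 = (x - 6)*(x - 4)*(x + 4)*(x + 5) = 0.
  ⇒ x = -5, -4, 4, 6

f''(x) = 4*x^3 - 3*x^2 - 92*x + 16
Second-derivative test at each critical point:
  f''(-5) = -99 < 0 → local maximum
  f''(-4) = 80 > 0 → local minimum
  f''(4) = -144 < 0 → local maximum
  f''(6) = 220 > 0 → local minimum

Critical points: x = -5 (local maximum); x = -4 (local minimum); x = 4 (local maximum); x = 6 (local minimum)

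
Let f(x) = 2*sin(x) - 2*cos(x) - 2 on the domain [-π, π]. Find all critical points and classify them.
f'(x) = 2*sqrt(2)*sin(x + pi/4)

Solve f'(x) = 0 on [-π, π]:
  f'(x) = 0 ⇔ 2*cos(x) = -2*sin(x) ⇔ tan(x) = -1, i.e. x = arctan(-1) + nπ; keep the solutions lying in [-π, π].
  ⇒ x = -pi/4 ≈ -0.7854, 3*pi/4 ≈ 2.3562

f''(x) = 2*sqrt(2)*cos(x + pi/4)
Second-derivative test at each critical point:
  f''(-0.7854) = 2.8284 > 0 → local minimum
  f''(2.3562) = -2.8284 < 0 → local maximum

Critical points: x = -pi/4 ≈ -0.7854 (local minimum); x = 3*pi/4 ≈ 2.3562 (local maximum)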